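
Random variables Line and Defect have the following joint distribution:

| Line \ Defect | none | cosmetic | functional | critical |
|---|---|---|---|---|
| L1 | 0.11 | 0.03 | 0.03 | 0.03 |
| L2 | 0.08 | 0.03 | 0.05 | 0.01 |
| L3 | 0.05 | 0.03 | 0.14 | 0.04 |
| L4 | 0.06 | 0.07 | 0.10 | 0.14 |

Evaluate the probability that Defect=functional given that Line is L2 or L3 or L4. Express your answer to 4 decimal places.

P(Line=L2) = 0.08 + 0.03 + 0.05 + 0.01 = 0.17.
P(Line=L3) = 0.05 + 0.03 + 0.14 + 0.04 = 0.26.
P(Line=L4) = 0.06 + 0.07 + 0.10 + 0.14 = 0.37.
P(Line ∈ {L2, L3, L4}) = 0.17 + 0.26 + 0.37 = 0.80; P(Defect=functional, Line ∈ {L2, L3, L4}) = 0.05 + 0.14 + 0.10 = 0.29.
P(Defect=functional | Line ∈ {L2, L3, L4}) = 0.29/0.80 = 0.3625.

0.3625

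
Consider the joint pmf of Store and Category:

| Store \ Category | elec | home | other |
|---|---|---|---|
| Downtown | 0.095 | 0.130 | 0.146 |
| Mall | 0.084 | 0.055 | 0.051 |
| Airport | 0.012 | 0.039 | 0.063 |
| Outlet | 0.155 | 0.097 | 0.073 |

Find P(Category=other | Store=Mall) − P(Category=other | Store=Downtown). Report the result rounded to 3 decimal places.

P(Store=Mall) = 0.084 + 0.055 + 0.051 = 0.190; P(Category=other | Store=Mall) = 0.051/0.190 = 0.2684.
P(Store=Downtown) = 0.095 + 0.130 + 0.146 = 0.371; P(Category=other | Store=Downtown) = 0.146/0.371 = 0.3935.
Difference = -0.125.

-0.125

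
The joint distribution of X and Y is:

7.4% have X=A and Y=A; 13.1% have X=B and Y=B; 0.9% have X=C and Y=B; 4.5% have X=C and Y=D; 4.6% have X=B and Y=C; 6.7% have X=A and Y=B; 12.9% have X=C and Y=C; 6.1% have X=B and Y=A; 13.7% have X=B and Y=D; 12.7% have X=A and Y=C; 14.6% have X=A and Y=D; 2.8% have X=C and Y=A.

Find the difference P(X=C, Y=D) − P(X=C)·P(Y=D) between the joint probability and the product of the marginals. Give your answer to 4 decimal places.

P(X=C) = 0.028 + 0.009 + 0.129 + 0.045 = 0.211.
P(Y=D) = 0.146 + 0.137 + 0.045 = 0.328.
P(X=C, Y=D) − P(X=C)P(Y=D) = 0.045 − 0.211×0.328 = -0.0242.

-0.0242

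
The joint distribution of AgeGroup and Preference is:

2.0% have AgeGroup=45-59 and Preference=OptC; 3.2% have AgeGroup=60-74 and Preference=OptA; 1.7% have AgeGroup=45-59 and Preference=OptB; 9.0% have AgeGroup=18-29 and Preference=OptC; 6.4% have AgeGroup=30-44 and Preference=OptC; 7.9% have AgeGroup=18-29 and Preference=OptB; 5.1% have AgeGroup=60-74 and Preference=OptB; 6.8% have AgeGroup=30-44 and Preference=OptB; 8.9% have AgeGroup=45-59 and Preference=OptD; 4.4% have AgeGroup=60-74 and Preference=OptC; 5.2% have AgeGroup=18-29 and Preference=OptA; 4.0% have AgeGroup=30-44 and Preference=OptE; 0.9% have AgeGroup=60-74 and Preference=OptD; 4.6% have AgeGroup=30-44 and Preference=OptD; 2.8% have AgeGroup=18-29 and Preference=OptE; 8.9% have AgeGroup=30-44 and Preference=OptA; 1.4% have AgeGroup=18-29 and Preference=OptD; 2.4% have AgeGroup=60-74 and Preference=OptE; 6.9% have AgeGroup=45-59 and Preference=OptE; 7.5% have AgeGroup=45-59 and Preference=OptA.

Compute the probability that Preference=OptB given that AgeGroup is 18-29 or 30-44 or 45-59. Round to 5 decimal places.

P(AgeGroup=18-29) = 0.052 + 0.079 + 0.090 + 0.014 + 0.028 = 0.263.
P(AgeGroup=30-44) = 0.089 + 0.068 + 0.064 + 0.046 + 0.040 = 0.307.
P(AgeGroup=45-59) = 0.075 + 0.017 + 0.020 + 0.089 + 0.069 = 0.270.
P(AgeGroup ∈ {18-29, 30-44, 45-59}) = 0.263 + 0.307 + 0.270 = 0.840; P(Preference=OptB, AgeGroup ∈ {18-29, 30-44, 45-59}) = 0.079 + 0.068 + 0.017 = 0.164.
P(Preference=OptB | AgeGroup ∈ {18-29, 30-44, 45-59}) = 0.164/0.840 = 0.19524.

0.19524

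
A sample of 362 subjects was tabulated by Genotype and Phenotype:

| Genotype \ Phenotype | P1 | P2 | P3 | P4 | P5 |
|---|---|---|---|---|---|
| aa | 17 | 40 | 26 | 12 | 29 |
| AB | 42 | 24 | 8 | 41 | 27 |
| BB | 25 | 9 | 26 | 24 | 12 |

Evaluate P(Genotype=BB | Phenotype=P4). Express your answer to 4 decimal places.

Total with Phenotype=P4: 12 + 41 + 24 = 77.
P(Genotype=BB | Phenotype=P4) = 24/77 = 0.3117.

0.3117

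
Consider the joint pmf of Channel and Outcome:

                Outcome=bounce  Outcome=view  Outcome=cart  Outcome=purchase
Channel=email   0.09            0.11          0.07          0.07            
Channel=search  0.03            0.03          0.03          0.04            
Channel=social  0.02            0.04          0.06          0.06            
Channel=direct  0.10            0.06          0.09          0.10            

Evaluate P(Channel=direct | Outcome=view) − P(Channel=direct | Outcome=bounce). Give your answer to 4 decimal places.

-0.1667

P(Outcome=view) = 0.11 + 0.03 + 0.04 + 0.06 = 0.24; P(Channel=direct | Outcome=view) = 0.06/0.24 = 0.25000.
P(Outcome=bounce) = 0.09 + 0.03 + 0.02 + 0.10 = 0.24; P(Channel=direct | Outcome=bounce) = 0.10/0.24 = 0.41667.
Difference = -0.1667.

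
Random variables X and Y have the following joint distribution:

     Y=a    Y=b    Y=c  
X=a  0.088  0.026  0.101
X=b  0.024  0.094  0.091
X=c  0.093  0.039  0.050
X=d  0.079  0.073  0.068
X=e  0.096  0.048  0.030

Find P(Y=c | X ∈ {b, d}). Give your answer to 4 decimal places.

P(X=b) = 0.024 + 0.094 + 0.091 = 0.209.
P(X=d) = 0.079 + 0.073 + 0.068 = 0.220.
P(X ∈ {b, d}) = 0.209 + 0.220 = 0.429; P(Y=c, X ∈ {b, d}) = 0.091 + 0.068 = 0.159.
P(Y=c | X ∈ {b, d}) = 0.159/0.429 = 0.3706.

0.3706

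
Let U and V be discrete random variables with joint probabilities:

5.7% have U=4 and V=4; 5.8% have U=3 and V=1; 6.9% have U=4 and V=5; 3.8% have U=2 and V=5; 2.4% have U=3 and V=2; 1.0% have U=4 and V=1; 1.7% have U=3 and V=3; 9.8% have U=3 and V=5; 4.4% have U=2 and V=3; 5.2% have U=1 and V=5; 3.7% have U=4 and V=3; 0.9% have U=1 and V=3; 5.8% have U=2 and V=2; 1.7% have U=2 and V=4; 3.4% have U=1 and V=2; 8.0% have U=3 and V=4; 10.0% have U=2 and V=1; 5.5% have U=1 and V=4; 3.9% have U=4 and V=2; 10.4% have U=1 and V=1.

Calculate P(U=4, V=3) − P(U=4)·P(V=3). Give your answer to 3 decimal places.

0.014

P(U=4) = 0.010 + 0.039 + 0.037 + 0.057 + 0.069 = 0.212.
P(V=3) = 0.009 + 0.044 + 0.017 + 0.037 = 0.107.
P(U=4, V=3) − P(U=4)P(V=3) = 0.037 − 0.212×0.107 = 0.014.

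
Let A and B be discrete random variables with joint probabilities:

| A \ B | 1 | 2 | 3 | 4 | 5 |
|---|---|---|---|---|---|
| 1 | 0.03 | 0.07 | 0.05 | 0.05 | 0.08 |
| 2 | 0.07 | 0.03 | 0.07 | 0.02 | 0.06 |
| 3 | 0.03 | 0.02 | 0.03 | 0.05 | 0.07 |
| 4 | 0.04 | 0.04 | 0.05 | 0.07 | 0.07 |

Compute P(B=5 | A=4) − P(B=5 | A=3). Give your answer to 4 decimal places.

P(A=4) = 0.04 + 0.04 + 0.05 + 0.07 + 0.07 = 0.27; P(B=5 | A=4) = 0.07/0.27 = 0.25926.
P(A=3) = 0.03 + 0.02 + 0.03 + 0.05 + 0.07 = 0.20; P(B=5 | A=3) = 0.07/0.20 = 0.35000.
Difference = -0.0907.

-0.0907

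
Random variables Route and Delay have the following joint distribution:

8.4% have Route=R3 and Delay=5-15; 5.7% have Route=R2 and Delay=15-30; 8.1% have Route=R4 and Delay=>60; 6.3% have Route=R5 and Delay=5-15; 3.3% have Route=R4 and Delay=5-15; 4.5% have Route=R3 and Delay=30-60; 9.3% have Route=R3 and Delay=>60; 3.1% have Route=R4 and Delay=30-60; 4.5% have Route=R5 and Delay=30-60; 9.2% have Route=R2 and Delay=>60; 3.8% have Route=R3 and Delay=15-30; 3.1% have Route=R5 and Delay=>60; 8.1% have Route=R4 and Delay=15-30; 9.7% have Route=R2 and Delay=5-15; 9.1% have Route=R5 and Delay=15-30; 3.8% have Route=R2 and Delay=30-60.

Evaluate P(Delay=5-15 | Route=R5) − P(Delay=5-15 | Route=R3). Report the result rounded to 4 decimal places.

P(Route=R5) = 0.063 + 0.091 + 0.045 + 0.031 = 0.230; P(Delay=5-15 | Route=R5) = 0.063/0.230 = 0.27391.
P(Route=R3) = 0.084 + 0.038 + 0.045 + 0.093 = 0.260; P(Delay=5-15 | Route=R3) = 0.084/0.260 = 0.32308.
Difference = -0.0492.

-0.0492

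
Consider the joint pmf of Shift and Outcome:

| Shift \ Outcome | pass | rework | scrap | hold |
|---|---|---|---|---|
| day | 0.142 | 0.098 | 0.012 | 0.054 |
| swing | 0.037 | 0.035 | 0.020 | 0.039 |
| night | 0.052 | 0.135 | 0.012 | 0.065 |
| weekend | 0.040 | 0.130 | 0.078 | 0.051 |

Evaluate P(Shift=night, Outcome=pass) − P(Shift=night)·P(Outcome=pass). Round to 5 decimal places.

-0.01954

P(Shift=night) = 0.052 + 0.135 + 0.012 + 0.065 = 0.264.
P(Outcome=pass) = 0.142 + 0.037 + 0.052 + 0.040 = 0.271.
P(Shift=night, Outcome=pass) − P(Shift=night)P(Outcome=pass) = 0.052 − 0.264×0.271 = -0.01954.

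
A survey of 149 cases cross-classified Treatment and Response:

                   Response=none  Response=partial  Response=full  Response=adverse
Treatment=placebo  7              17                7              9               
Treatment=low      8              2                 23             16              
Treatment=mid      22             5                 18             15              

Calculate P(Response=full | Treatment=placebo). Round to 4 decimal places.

0.1750

Total with Treatment=placebo: 7 + 17 + 7 + 9 = 40.
P(Response=full | Treatment=placebo) = 7/40 = 0.1750.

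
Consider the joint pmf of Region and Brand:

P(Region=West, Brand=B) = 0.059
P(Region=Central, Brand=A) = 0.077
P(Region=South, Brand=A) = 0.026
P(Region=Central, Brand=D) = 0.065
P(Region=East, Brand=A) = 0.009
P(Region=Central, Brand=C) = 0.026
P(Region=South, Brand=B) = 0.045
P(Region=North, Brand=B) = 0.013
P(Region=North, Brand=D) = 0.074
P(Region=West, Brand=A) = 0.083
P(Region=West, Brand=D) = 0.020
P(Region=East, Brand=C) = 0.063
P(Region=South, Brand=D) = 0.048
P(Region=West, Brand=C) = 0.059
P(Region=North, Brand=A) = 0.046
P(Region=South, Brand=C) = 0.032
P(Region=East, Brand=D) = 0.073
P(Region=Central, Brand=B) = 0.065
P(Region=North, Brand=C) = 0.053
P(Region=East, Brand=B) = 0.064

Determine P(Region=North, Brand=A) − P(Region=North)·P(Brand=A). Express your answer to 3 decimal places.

0.001

P(Region=North) = 0.046 + 0.013 + 0.053 + 0.074 = 0.186.
P(Brand=A) = 0.046 + 0.026 + 0.009 + 0.083 + 0.077 = 0.241.
P(Region=North, Brand=A) − P(Region=North)P(Brand=A) = 0.046 − 0.186×0.241 = 0.001.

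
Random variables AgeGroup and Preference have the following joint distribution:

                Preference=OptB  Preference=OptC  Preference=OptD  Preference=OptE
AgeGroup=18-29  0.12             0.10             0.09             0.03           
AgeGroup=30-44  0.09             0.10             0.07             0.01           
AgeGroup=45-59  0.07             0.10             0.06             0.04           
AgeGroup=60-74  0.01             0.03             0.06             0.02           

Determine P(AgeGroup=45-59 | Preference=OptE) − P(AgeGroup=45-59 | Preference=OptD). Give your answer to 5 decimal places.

P(Preference=OptE) = 0.03 + 0.01 + 0.04 + 0.02 = 0.10; P(AgeGroup=45-59 | Preference=OptE) = 0.04/0.10 = 0.400000.
P(Preference=OptD) = 0.09 + 0.07 + 0.06 + 0.06 = 0.28; P(AgeGroup=45-59 | Preference=OptD) = 0.06/0.28 = 0.214286.
Difference = 0.18571.

0.18571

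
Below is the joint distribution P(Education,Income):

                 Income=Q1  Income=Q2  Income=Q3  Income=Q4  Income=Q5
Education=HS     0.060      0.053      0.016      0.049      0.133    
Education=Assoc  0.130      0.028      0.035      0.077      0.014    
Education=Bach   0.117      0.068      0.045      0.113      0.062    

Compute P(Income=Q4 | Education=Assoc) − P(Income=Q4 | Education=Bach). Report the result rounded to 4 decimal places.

-0.0079

P(Education=Assoc) = 0.130 + 0.028 + 0.035 + 0.077 + 0.014 = 0.284; P(Income=Q4 | Education=Assoc) = 0.077/0.284 = 0.27113.
P(Education=Bach) = 0.117 + 0.068 + 0.045 + 0.113 + 0.062 = 0.405; P(Income=Q4 | Education=Bach) = 0.113/0.405 = 0.27901.
Difference = -0.0079.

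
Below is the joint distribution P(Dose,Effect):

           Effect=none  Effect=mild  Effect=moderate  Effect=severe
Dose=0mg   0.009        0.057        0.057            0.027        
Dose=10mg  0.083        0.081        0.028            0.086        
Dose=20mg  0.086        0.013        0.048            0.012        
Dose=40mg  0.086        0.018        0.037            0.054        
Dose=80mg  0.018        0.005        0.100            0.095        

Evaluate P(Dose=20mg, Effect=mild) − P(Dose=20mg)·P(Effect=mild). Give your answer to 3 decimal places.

P(Dose=20mg) = 0.086 + 0.013 + 0.048 + 0.012 = 0.159.
P(Effect=mild) = 0.057 + 0.081 + 0.013 + 0.018 + 0.005 = 0.174.
P(Dose=20mg, Effect=mild) − P(Dose=20mg)P(Effect=mild) = 0.013 − 0.159×0.174 = -0.015.

-0.015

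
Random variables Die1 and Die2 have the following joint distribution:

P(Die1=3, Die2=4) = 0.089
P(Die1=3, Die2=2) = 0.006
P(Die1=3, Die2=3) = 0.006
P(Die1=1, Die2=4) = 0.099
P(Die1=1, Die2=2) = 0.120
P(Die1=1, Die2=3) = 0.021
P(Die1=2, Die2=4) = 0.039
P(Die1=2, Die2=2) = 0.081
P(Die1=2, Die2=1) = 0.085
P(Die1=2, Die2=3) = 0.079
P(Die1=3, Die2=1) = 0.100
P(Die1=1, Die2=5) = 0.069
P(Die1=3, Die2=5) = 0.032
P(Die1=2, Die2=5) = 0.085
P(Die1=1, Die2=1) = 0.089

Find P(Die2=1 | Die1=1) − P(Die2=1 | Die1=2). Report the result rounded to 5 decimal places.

-0.00673

P(Die1=1) = 0.089 + 0.120 + 0.021 + 0.099 + 0.069 = 0.398; P(Die2=1 | Die1=1) = 0.089/0.398 = 0.223618.
P(Die1=2) = 0.085 + 0.081 + 0.079 + 0.039 + 0.085 = 0.369; P(Die2=1 | Die1=2) = 0.085/0.369 = 0.230352.
Difference = -0.00673.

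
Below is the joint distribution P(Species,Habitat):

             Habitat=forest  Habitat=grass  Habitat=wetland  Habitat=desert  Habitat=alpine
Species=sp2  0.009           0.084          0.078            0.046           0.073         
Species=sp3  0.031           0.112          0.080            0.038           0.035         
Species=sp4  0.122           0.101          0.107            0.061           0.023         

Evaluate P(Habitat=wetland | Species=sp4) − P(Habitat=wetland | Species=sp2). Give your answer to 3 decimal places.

-0.011

P(Species=sp4) = 0.122 + 0.101 + 0.107 + 0.061 + 0.023 = 0.414; P(Habitat=wetland | Species=sp4) = 0.107/0.414 = 0.2585.
P(Species=sp2) = 0.009 + 0.084 + 0.078 + 0.046 + 0.073 = 0.290; P(Habitat=wetland | Species=sp2) = 0.078/0.290 = 0.2690.
Difference = -0.011.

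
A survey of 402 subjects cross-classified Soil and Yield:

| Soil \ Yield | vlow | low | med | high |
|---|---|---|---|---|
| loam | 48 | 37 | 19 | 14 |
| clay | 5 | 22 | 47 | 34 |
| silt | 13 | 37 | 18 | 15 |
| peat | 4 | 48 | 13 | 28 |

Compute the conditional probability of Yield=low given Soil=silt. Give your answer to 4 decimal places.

Total with Soil=silt: 13 + 37 + 18 + 15 = 83.
P(Yield=low | Soil=silt) = 37/83 = 0.4458.

0.4458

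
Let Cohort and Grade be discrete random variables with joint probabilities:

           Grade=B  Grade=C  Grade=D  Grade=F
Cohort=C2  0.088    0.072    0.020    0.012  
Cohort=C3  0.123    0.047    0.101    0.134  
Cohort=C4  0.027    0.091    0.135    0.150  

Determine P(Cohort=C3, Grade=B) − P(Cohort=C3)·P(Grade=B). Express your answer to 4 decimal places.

P(Cohort=C3) = 0.123 + 0.047 + 0.101 + 0.134 = 0.405.
P(Grade=B) = 0.088 + 0.123 + 0.027 = 0.238.
P(Cohort=C3, Grade=B) − P(Cohort=C3)P(Grade=B) = 0.123 − 0.405×0.238 = 0.0266.

0.0266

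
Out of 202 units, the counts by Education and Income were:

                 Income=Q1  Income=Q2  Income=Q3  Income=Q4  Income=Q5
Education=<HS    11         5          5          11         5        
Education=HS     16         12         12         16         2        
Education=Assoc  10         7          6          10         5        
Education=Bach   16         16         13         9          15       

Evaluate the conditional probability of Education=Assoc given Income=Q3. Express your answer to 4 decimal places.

Total with Income=Q3: 5 + 12 + 6 + 13 = 36.
P(Education=Assoc | Income=Q3) = 6/36 = 0.1667.

0.1667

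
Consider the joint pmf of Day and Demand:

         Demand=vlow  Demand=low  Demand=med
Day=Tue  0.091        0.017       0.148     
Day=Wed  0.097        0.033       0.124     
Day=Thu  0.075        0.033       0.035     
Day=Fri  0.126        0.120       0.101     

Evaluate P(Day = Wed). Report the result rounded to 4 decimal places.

0.2540

P(Day=Wed) = 0.097 + 0.033 + 0.124 = 0.254.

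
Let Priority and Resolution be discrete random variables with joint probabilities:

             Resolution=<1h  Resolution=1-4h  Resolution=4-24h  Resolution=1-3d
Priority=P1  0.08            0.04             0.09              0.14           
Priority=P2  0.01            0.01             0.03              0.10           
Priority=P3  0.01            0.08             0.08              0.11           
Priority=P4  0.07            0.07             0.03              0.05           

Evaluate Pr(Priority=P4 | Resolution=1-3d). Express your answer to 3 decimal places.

P(Resolution=1-3d) = 0.14 + 0.10 + 0.11 + 0.05 = 0.40.
P(Priority=P4 | Resolution=1-3d) = 0.05/0.40 = 0.125.

0.125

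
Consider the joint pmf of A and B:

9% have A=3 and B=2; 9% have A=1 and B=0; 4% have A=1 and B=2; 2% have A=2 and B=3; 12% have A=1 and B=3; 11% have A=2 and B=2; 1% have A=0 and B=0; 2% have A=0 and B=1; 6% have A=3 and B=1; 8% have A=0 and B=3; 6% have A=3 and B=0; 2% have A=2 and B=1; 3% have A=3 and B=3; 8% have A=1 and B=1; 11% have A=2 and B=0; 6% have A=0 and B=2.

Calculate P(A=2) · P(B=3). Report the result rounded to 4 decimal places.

0.0650

P(A=2) = 0.11 + 0.02 + 0.11 + 0.02 = 0.26.
P(B=3) = 0.08 + 0.12 + 0.02 + 0.03 = 0.25.
Product: 0.26 × 0.25 = 0.0650.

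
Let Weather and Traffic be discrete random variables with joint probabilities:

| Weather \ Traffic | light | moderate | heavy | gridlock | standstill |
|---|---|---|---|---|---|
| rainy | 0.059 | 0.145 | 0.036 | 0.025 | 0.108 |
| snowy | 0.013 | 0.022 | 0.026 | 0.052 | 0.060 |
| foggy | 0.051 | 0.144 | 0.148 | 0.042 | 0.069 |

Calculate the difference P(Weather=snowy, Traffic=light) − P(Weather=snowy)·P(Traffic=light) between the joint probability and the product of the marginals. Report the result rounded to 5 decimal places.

P(Weather=snowy) = 0.013 + 0.022 + 0.026 + 0.052 + 0.060 = 0.173.
P(Traffic=light) = 0.059 + 0.013 + 0.051 = 0.123.
P(Weather=snowy, Traffic=light) − P(Weather=snowy)P(Traffic=light) = 0.013 − 0.173×0.123 = -0.00828.

-0.00828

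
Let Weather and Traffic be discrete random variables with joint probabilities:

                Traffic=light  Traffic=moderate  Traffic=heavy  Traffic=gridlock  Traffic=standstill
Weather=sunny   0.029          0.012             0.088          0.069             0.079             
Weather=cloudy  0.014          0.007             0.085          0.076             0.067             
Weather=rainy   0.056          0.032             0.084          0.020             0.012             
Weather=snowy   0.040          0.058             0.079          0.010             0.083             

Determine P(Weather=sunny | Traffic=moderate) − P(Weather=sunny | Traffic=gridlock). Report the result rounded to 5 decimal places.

P(Traffic=moderate) = 0.012 + 0.007 + 0.032 + 0.058 = 0.109; P(Weather=sunny | Traffic=moderate) = 0.012/0.109 = 0.110092.
P(Traffic=gridlock) = 0.069 + 0.076 + 0.020 + 0.010 = 0.175; P(Weather=sunny | Traffic=gridlock) = 0.069/0.175 = 0.394286.
Difference = -0.28419.

-0.28419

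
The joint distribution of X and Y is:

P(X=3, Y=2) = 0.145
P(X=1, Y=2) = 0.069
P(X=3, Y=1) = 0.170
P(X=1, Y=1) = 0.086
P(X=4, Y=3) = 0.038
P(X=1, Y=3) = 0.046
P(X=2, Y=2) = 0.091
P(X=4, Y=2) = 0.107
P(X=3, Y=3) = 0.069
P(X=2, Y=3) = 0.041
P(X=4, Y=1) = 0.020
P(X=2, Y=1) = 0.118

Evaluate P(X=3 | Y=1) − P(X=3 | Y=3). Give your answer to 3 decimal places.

P(Y=1) = 0.086 + 0.118 + 0.170 + 0.020 = 0.394; P(X=3 | Y=1) = 0.170/0.394 = 0.4315.
P(Y=3) = 0.046 + 0.041 + 0.069 + 0.038 = 0.194; P(X=3 | Y=3) = 0.069/0.194 = 0.3557.
Difference = 0.076.

0.076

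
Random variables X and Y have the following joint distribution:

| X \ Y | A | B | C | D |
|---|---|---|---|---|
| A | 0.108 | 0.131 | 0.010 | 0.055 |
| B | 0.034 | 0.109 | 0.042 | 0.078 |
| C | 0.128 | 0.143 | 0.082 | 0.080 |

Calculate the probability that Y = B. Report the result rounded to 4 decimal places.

0.3830

P(Y=B) = 0.131 + 0.109 + 0.143 = 0.383.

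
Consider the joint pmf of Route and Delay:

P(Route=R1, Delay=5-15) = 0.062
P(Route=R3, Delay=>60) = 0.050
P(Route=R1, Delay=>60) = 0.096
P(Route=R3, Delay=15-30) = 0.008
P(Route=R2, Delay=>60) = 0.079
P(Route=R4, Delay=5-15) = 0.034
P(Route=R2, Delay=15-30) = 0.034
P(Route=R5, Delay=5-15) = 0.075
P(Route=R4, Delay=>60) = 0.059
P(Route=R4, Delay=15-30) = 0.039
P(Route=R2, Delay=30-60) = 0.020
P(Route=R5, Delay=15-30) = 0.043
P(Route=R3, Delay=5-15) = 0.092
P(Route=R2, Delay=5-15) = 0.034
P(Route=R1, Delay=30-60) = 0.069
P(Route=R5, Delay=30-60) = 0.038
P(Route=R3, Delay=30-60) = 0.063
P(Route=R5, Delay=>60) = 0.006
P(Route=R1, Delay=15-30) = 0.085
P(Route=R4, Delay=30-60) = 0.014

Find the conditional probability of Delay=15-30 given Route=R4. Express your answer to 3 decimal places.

0.267

P(Route=R4) = 0.034 + 0.039 + 0.014 + 0.059 = 0.146.
P(Delay=15-30 | Route=R4) = 0.039/0.146 = 0.267.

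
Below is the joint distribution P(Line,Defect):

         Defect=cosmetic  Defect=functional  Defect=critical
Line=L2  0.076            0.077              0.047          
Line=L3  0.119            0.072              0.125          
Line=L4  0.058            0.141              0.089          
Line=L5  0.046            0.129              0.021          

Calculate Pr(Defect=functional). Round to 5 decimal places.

P(Defect=functional) = 0.077 + 0.072 + 0.141 + 0.129 = 0.419.

0.41900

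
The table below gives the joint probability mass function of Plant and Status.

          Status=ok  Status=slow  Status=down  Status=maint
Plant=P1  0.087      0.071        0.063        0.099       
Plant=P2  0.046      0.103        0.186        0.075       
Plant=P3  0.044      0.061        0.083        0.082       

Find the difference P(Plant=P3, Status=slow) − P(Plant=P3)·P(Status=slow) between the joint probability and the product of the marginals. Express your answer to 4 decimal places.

-0.0025

P(Plant=P3) = 0.044 + 0.061 + 0.083 + 0.082 = 0.270.
P(Status=slow) = 0.071 + 0.103 + 0.061 = 0.235.
P(Plant=P3, Status=slow) − P(Plant=P3)P(Status=slow) = 0.061 − 0.270×0.235 = -0.0025.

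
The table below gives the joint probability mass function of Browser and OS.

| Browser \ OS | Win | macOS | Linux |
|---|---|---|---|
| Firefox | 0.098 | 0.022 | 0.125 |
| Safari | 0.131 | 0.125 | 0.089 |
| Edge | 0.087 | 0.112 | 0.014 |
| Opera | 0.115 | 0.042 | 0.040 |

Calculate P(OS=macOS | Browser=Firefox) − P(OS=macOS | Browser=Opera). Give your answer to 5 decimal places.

-0.12340

P(Browser=Firefox) = 0.098 + 0.022 + 0.125 = 0.245; P(OS=macOS | Browser=Firefox) = 0.022/0.245 = 0.089796.
P(Browser=Opera) = 0.115 + 0.042 + 0.040 = 0.197; P(OS=macOS | Browser=Opera) = 0.042/0.197 = 0.213198.
Difference = -0.12340.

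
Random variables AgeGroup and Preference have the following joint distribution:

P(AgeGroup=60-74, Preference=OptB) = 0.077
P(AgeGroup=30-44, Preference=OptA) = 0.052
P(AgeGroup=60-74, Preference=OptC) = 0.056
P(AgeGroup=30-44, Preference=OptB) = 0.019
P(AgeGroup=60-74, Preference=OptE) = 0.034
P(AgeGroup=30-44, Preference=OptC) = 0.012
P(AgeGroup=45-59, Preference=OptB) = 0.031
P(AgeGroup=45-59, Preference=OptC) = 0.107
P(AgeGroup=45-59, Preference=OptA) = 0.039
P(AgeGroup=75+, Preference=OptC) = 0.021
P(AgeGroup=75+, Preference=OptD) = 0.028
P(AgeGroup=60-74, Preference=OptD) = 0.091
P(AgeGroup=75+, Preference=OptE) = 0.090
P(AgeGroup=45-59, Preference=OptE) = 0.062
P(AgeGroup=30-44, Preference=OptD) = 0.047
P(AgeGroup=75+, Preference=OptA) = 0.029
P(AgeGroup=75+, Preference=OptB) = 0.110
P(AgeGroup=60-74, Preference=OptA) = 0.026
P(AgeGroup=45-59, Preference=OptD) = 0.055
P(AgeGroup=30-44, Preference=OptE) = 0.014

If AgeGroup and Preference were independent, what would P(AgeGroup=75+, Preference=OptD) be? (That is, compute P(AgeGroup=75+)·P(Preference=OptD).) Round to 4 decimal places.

P(AgeGroup=75+) = 0.029 + 0.110 + 0.021 + 0.028 + 0.090 = 0.278.
P(Preference=OptD) = 0.047 + 0.055 + 0.091 + 0.028 = 0.221.
Product: 0.278 × 0.221 = 0.0614.

0.0614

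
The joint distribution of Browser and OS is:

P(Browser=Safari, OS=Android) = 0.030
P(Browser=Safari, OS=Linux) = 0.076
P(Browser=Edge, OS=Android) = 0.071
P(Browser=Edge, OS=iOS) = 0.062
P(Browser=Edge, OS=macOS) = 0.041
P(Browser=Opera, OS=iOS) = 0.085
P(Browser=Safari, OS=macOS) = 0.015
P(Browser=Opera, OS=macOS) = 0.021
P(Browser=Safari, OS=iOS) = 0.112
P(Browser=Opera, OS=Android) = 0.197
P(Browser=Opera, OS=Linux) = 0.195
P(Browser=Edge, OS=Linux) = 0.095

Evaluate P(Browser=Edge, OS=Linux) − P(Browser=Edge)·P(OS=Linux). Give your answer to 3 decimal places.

-0.003

P(Browser=Edge) = 0.041 + 0.095 + 0.062 + 0.071 = 0.269.
P(OS=Linux) = 0.076 + 0.095 + 0.195 = 0.366.
P(Browser=Edge, OS=Linux) − P(Browser=Edge)P(OS=Linux) = 0.095 − 0.269×0.366 = -0.003.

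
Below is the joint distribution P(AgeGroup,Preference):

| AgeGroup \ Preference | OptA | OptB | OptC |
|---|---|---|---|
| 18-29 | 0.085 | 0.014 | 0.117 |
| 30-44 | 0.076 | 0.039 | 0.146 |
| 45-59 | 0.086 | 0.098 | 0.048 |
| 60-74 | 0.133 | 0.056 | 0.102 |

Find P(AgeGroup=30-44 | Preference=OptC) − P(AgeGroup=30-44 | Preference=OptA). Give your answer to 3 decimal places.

P(Preference=OptC) = 0.117 + 0.146 + 0.048 + 0.102 = 0.413; P(AgeGroup=30-44 | Preference=OptC) = 0.146/0.413 = 0.3535.
P(Preference=OptA) = 0.085 + 0.076 + 0.086 + 0.133 = 0.380; P(AgeGroup=30-44 | Preference=OptA) = 0.076/0.380 = 0.2000.
Difference = 0.154.

0.154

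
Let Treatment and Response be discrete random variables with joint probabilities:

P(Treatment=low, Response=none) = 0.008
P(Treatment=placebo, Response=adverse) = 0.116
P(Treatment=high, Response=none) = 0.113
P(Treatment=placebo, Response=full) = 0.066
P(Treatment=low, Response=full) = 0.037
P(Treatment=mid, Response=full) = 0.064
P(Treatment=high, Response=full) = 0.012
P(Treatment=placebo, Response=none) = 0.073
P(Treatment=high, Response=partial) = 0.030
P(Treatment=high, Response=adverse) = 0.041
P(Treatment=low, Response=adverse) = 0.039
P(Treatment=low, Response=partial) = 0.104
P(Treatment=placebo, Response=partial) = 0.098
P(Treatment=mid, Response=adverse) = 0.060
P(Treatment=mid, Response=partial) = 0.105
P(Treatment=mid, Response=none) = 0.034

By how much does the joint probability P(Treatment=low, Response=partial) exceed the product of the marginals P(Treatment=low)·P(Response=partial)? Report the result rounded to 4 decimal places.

0.0406

P(Treatment=low) = 0.008 + 0.104 + 0.037 + 0.039 = 0.188.
P(Response=partial) = 0.098 + 0.104 + 0.105 + 0.030 = 0.337.
P(Treatment=low, Response=partial) − P(Treatment=low)P(Response=partial) = 0.104 − 0.188×0.337 = 0.0406.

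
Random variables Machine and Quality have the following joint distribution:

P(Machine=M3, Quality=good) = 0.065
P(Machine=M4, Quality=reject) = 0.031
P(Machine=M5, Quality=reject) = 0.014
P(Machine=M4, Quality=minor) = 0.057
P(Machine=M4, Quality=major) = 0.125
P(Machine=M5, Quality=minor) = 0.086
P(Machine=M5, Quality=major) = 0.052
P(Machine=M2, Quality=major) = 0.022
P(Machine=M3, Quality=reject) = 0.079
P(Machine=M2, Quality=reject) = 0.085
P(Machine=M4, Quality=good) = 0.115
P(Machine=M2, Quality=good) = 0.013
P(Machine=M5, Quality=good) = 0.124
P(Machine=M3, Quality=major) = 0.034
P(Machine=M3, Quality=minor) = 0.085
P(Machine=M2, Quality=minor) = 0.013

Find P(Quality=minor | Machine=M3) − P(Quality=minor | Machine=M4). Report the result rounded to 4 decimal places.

P(Machine=M3) = 0.065 + 0.085 + 0.034 + 0.079 = 0.263; P(Quality=minor | Machine=M3) = 0.085/0.263 = 0.32319.
P(Machine=M4) = 0.115 + 0.057 + 0.125 + 0.031 = 0.328; P(Quality=minor | Machine=M4) = 0.057/0.328 = 0.17378.
Difference = 0.1494.

0.1494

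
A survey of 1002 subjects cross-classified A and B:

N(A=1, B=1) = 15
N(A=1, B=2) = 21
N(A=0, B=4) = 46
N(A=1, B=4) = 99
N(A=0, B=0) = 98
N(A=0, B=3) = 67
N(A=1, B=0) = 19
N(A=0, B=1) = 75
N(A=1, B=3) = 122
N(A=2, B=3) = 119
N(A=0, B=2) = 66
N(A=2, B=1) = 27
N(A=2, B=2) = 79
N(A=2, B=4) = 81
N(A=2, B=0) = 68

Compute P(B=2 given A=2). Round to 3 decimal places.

Total with A=2: 68 + 27 + 79 + 119 + 81 = 374.
P(B=2 | A=2) = 79/374 = 0.211.

0.211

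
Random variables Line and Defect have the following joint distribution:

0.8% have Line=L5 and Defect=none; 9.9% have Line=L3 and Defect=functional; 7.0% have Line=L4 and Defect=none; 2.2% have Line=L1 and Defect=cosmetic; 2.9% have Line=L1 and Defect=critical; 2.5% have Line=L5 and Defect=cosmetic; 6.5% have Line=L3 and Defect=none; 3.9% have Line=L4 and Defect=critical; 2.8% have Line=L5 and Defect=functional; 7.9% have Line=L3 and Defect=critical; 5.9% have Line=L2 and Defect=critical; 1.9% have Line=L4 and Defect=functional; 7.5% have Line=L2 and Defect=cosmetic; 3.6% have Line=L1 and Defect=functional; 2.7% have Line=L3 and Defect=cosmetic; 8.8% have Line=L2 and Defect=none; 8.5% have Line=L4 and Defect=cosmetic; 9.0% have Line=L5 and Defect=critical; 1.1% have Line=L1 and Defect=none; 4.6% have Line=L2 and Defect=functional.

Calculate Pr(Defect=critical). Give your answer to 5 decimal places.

P(Defect=critical) = 0.029 + 0.059 + 0.079 + 0.039 + 0.090 = 0.296.

0.29600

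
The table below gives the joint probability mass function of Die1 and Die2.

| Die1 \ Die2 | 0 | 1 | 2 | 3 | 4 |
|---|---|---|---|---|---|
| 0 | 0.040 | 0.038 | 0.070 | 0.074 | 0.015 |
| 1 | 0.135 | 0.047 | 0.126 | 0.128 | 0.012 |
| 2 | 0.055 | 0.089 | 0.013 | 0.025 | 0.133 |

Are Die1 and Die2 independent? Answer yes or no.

no

P(Die1=2) = 0.315 and P(Die2=4) = 0.160, so their product is 0.05040, but P(Die1=2, Die2=4) = 0.133. Since these differ, Die1 and Die2 are not independent.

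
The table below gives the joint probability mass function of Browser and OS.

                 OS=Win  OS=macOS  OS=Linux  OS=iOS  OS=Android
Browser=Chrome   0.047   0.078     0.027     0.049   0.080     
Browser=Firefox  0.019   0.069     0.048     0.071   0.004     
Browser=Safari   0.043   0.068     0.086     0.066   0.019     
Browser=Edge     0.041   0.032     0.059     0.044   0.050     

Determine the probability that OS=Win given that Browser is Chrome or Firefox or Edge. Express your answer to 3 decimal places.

P(Browser=Chrome) = 0.047 + 0.078 + 0.027 + 0.049 + 0.080 = 0.281.
P(Browser=Firefox) = 0.019 + 0.069 + 0.048 + 0.071 + 0.004 = 0.211.
P(Browser=Edge) = 0.041 + 0.032 + 0.059 + 0.044 + 0.050 = 0.226.
P(Browser ∈ {Chrome, Firefox, Edge}) = 0.281 + 0.211 + 0.226 = 0.718; P(OS=Win, Browser ∈ {Chrome, Firefox, Edge}) = 0.047 + 0.019 + 0.041 = 0.107.
P(OS=Win | Browser ∈ {Chrome, Firefox, Edge}) = 0.107/0.718 = 0.149.

0.149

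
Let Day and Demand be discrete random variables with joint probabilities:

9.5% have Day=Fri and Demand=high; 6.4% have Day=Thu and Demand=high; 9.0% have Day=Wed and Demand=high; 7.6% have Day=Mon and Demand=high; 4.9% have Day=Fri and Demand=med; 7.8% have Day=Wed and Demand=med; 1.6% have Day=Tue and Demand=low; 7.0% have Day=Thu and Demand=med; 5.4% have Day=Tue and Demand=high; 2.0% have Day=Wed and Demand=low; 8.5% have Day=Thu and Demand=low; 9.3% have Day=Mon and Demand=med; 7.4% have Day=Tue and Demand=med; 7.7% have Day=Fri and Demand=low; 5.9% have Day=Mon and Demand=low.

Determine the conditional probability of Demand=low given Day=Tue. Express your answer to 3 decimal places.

0.111

P(Day=Tue) = 0.016 + 0.074 + 0.054 = 0.144.
P(Demand=low | Day=Tue) = 0.016/0.144 = 0.111.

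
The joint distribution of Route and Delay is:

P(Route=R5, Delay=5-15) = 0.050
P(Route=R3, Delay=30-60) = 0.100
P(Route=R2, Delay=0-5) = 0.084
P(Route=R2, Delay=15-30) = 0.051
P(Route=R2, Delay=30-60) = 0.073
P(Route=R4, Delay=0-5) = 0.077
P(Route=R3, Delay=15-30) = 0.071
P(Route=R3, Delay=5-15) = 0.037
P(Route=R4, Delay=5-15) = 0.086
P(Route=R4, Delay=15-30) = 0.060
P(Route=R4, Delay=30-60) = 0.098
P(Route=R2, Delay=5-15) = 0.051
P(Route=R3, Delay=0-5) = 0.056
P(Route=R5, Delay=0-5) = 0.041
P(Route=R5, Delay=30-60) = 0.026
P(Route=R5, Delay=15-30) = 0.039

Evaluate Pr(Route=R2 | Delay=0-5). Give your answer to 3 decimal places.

P(Delay=0-5) = 0.084 + 0.056 + 0.077 + 0.041 = 0.258.
P(Route=R2 | Delay=0-5) = 0.084/0.258 = 0.326.

0.326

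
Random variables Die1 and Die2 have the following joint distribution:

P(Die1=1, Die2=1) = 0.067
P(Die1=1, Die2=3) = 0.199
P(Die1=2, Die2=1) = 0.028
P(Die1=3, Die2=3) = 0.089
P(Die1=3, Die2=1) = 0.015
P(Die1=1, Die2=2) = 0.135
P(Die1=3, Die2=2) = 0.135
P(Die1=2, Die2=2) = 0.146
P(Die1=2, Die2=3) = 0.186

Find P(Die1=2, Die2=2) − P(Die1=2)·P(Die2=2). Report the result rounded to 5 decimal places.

-0.00376

P(Die1=2) = 0.028 + 0.146 + 0.186 = 0.360.
P(Die2=2) = 0.135 + 0.146 + 0.135 = 0.416.
P(Die1=2, Die2=2) − P(Die1=2)P(Die2=2) = 0.146 − 0.360×0.416 = -0.00376.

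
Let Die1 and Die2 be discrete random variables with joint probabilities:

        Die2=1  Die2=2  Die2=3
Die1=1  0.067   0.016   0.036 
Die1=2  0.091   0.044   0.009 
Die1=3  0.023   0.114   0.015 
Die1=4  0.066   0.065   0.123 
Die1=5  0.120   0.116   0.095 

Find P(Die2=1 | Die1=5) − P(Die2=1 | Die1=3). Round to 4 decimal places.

P(Die1=5) = 0.120 + 0.116 + 0.095 = 0.331; P(Die2=1 | Die1=5) = 0.120/0.331 = 0.36254.
P(Die1=3) = 0.023 + 0.114 + 0.015 = 0.152; P(Die2=1 | Die1=3) = 0.023/0.152 = 0.15132.
Difference = 0.2112.

0.2112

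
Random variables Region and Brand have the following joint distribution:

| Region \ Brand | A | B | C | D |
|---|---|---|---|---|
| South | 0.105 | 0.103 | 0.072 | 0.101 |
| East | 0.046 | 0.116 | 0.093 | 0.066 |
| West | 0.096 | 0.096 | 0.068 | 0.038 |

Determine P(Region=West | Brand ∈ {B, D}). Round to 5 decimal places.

P(Brand=B) = 0.103 + 0.116 + 0.096 = 0.315.
P(Brand=D) = 0.101 + 0.066 + 0.038 = 0.205.
P(Brand ∈ {B, D}) = 0.315 + 0.205 = 0.520; P(Region=West, Brand ∈ {B, D}) = 0.096 + 0.038 = 0.134.
P(Region=West | Brand ∈ {B, D}) = 0.134/0.520 = 0.25769.

0.25769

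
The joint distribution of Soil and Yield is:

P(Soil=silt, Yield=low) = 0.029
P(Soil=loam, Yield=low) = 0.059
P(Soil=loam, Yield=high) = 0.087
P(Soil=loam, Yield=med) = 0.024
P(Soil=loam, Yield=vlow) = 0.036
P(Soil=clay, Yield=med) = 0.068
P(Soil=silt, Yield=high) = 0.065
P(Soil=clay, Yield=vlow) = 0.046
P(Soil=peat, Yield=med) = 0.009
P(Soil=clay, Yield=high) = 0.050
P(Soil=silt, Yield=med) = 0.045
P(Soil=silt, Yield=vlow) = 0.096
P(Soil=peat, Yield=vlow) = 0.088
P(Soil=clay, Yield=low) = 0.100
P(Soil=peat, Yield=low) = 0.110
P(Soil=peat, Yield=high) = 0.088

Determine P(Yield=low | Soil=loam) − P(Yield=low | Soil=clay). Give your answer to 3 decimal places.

-0.092

P(Soil=loam) = 0.036 + 0.059 + 0.024 + 0.087 = 0.206; P(Yield=low | Soil=loam) = 0.059/0.206 = 0.2864.
P(Soil=clay) = 0.046 + 0.100 + 0.068 + 0.050 = 0.264; P(Yield=low | Soil=clay) = 0.100/0.264 = 0.3788.
Difference = -0.092.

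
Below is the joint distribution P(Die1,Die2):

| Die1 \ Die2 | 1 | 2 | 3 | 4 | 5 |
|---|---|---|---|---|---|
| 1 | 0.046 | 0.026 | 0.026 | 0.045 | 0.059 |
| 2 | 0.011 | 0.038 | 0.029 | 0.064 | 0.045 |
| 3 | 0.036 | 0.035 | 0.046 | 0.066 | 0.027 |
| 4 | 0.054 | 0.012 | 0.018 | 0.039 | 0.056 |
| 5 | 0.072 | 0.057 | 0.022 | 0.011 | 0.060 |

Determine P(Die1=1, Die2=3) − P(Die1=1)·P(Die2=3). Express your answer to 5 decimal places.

P(Die1=1) = 0.046 + 0.026 + 0.026 + 0.045 + 0.059 = 0.202.
P(Die2=3) = 0.026 + 0.029 + 0.046 + 0.018 + 0.022 = 0.141.
P(Die1=1, Die2=3) − P(Die1=1)P(Die2=3) = 0.026 − 0.202×0.141 = -0.00248.

-0.00248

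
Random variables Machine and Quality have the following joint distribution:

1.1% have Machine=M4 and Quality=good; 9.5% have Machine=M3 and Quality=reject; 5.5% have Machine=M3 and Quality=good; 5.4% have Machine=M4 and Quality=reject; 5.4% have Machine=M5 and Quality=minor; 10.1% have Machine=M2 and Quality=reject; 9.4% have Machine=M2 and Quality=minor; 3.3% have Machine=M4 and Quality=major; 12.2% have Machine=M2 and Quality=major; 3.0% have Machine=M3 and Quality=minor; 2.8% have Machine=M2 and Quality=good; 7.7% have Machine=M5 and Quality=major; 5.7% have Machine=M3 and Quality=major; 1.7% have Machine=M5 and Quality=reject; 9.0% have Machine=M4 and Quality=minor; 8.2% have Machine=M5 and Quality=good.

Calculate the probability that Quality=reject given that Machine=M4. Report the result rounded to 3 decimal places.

P(Machine=M4) = 0.011 + 0.090 + 0.033 + 0.054 = 0.188.
P(Quality=reject | Machine=M4) = 0.054/0.188 = 0.287.

0.287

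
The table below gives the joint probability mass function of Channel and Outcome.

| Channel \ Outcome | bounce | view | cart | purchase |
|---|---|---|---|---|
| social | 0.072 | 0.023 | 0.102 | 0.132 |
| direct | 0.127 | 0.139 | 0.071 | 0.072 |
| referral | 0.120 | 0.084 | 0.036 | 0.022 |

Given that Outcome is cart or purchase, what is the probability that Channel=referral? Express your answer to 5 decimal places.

0.13333

P(Outcome=cart) = 0.102 + 0.071 + 0.036 = 0.209.
P(Outcome=purchase) = 0.132 + 0.072 + 0.022 = 0.226.
P(Outcome ∈ {cart, purchase}) = 0.209 + 0.226 = 0.435; P(Channel=referral, Outcome ∈ {cart, purchase}) = 0.036 + 0.022 = 0.058.
P(Channel=referral | Outcome ∈ {cart, purchase}) = 0.058/0.435 = 0.13333.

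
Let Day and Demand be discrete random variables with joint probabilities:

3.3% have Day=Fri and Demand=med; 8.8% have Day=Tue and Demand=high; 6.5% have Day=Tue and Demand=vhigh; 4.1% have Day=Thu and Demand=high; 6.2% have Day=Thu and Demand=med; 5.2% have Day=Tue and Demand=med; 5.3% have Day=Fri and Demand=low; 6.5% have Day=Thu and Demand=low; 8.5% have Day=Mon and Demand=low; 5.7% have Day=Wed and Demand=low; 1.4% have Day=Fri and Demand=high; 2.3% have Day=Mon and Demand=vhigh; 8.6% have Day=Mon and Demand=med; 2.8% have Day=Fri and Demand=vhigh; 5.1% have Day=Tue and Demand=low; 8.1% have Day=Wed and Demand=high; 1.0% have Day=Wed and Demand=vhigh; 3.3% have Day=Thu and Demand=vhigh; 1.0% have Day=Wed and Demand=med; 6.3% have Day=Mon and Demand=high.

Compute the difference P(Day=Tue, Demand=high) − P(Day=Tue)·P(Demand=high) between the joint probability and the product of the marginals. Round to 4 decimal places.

P(Day=Tue) = 0.051 + 0.052 + 0.088 + 0.065 = 0.256.
P(Demand=high) = 0.063 + 0.088 + 0.081 + 0.041 + 0.014 = 0.287.
P(Day=Tue, Demand=high) − P(Day=Tue)P(Demand=high) = 0.088 − 0.256×0.287 = 0.0145.

0.0145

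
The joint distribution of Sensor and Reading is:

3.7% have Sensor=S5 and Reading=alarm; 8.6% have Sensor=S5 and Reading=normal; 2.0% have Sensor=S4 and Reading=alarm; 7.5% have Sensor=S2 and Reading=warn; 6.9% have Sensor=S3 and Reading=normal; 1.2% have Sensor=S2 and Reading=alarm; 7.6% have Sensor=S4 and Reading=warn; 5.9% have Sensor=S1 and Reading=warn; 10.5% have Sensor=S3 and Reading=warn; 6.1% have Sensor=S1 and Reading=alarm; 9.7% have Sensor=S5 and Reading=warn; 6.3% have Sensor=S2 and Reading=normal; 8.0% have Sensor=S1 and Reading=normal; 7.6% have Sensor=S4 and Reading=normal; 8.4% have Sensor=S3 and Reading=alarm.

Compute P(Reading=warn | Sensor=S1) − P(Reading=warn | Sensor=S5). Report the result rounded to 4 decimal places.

P(Sensor=S1) = 0.080 + 0.059 + 0.061 = 0.200; P(Reading=warn | Sensor=S1) = 0.059/0.200 = 0.29500.
P(Sensor=S5) = 0.086 + 0.097 + 0.037 = 0.220; P(Reading=warn | Sensor=S5) = 0.097/0.220 = 0.44091.
Difference = -0.1459.

-0.1459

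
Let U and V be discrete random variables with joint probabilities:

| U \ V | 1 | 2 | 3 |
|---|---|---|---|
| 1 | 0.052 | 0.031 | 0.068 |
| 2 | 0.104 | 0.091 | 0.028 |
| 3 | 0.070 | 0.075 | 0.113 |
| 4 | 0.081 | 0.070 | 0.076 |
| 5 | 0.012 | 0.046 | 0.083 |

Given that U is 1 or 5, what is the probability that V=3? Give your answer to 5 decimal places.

0.51712

P(U=1) = 0.052 + 0.031 + 0.068 = 0.151.
P(U=5) = 0.012 + 0.046 + 0.083 = 0.141.
P(U ∈ {1, 5}) = 0.151 + 0.141 = 0.292; P(V=3, U ∈ {1, 5}) = 0.068 + 0.083 = 0.151.
P(V=3 | U ∈ {1, 5}) = 0.151/0.292 = 0.51712.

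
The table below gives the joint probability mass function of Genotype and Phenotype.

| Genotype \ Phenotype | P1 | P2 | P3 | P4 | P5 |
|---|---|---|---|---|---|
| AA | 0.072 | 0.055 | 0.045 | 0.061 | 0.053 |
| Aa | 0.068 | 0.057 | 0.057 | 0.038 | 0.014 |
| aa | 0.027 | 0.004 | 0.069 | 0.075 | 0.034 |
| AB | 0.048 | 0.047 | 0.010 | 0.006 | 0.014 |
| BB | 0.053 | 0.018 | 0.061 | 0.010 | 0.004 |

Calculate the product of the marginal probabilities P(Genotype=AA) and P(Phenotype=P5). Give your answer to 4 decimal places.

P(Genotype=AA) = 0.072 + 0.055 + 0.045 + 0.061 + 0.053 = 0.286.
P(Phenotype=P5) = 0.053 + 0.014 + 0.034 + 0.014 + 0.004 = 0.119.
Product: 0.286 × 0.119 = 0.0340.

0.0340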